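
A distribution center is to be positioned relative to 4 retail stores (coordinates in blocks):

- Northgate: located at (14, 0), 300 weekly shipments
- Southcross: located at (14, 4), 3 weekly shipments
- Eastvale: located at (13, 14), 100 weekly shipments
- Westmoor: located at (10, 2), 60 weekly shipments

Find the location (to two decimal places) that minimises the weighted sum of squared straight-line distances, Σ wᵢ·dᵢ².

The minimiser of Σwᵢ‖p−pᵢ‖² is the weighted centroid p* = (Σwᵢpᵢ)/(Σwᵢ).
Σwᵢ = 463.
Σwᵢxᵢ = 300·14 + 3·14 + 100·13 + 60·10 = 6142.
Σwᵢyᵢ = 300·0 + 3·4 + 100·14 + 60·2 = 1532.
x* = 6142/463 = 13.27, y* = 1532/463 = 3.31.

(13.27, 3.31)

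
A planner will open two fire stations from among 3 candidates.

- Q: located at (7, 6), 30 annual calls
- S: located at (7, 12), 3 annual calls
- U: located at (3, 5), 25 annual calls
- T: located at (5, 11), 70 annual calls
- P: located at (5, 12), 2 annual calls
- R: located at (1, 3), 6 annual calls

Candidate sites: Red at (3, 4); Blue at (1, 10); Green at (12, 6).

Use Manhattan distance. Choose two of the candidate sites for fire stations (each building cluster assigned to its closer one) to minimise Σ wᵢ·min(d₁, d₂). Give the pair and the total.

{Red, Blue}, total 609

Evaluate every pair (each demand assigned to the nearer of the two):
  {Red, Blue}: total = 609
  {Blue, Green}: total = 753
  {Red, Green}: total = 876
Best pair: {Red, Blue} with total 609.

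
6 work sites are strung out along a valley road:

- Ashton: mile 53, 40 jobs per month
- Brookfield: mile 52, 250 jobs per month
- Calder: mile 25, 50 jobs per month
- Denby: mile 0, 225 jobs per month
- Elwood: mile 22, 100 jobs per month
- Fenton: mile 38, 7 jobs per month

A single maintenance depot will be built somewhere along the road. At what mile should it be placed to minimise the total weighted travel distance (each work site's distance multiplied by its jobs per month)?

For a sum of weighted absolute distances on a line, the optimum is the weighted median (not the mean). Total weight W = 672; half-weight = 336.
Sort by position and accumulate weight:
  mile 0 (Denby, w=225) → cum 225
  mile 22 (Elwood, w=100) → cum 325
  mile 25 (Calder, w=50) → cum 375  ≥ 336 → median here
  mile 38 (Fenton, w=7) → cum 382
  mile 52 (Brookfield, w=250) → cum 632
  mile 53 (Ashton, w=40) → cum 672
Optimal location: mile 25.

x = 25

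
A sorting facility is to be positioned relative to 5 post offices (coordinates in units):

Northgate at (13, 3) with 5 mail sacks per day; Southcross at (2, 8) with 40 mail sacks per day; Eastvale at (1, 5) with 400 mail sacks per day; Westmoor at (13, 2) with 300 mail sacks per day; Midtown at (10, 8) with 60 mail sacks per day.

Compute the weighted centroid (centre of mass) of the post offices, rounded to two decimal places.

(6.27, 4.24)

The minimiser of Σwᵢ‖p−pᵢ‖² is the weighted centroid p* = (Σwᵢpᵢ)/(Σwᵢ).
Σwᵢ = 805.
Σwᵢxᵢ = 5·13 + 40·2 + 400·1 + 300·13 + 60·10 = 5045.
Σwᵢyᵢ = 5·3 + 40·8 + 400·5 + 300·2 + 60·8 = 3415.
x* = 5045/805 = 6.27, y* = 3415/805 = 4.24.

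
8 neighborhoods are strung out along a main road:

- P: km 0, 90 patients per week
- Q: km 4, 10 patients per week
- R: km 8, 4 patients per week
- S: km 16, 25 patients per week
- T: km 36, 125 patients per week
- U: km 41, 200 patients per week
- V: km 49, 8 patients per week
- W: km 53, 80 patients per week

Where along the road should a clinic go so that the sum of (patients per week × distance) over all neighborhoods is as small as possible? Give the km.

x = 41

For a sum of weighted absolute distances on a line, the optimum is the weighted median (not the mean). Total weight W = 542; half-weight = 271.
Sort by position and accumulate weight:
  km 0 (P, w=90) → cum 90
  km 4 (Q, w=10) → cum 100
  km 8 (R, w=4) → cum 104
  km 16 (S, w=25) → cum 129
  km 36 (T, w=125) → cum 254
  km 41 (U, w=200) → cum 454  ≥ 271 → median here
  km 49 (V, w=8) → cum 462
  km 53 (W, w=80) → cum 542
Optimal location: km 41.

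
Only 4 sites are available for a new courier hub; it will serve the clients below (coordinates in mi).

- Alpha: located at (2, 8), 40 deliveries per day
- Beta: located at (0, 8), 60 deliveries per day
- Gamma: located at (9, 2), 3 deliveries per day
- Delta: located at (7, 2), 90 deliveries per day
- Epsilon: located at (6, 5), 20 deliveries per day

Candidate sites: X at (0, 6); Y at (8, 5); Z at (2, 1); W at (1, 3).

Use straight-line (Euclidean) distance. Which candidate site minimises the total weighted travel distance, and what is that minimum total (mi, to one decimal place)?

Total weighted distance at each candidate:
  X (0, 6): total = 1109.9
  Y (8, 5): total = 1115.1
  Z (2, 1): total = 1310.1
  W (1, 3): total = 1189.2
Minimum is at X with total 1109.9 mi.

X, total 1109.9 mi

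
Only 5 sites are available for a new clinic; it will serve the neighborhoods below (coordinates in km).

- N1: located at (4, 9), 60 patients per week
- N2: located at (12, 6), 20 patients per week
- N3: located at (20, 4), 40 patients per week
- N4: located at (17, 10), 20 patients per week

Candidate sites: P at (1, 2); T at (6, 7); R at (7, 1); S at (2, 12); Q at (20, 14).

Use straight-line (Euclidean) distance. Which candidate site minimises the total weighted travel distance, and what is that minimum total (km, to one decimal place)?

T, total 1092.1 km

Total weighted distance at each candidate:
  P (1, 2): total = 1813.0
  T (6, 7): total = 1092.1
  R (7, 1): total = 1456.8
  S (2, 12): total = 1540.1
  Q (20, 14): total = 1732.1
Minimum is at T with total 1092.1 km.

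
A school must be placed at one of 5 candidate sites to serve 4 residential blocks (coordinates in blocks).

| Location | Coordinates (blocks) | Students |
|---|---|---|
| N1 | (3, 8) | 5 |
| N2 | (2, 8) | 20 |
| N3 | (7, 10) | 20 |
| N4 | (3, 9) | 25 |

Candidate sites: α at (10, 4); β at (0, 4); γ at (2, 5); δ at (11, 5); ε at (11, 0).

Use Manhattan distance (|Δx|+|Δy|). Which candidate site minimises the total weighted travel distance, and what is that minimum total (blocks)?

γ, total 405 blocks

Total weighted distance at each candidate:
  α (10, 4): total = 775
  β (0, 4): total = 615
  γ (2, 5): total = 405
  δ (11, 5): total = 775
  ε (11, 0): total = 1125
Minimum is at γ with total 405 blocks.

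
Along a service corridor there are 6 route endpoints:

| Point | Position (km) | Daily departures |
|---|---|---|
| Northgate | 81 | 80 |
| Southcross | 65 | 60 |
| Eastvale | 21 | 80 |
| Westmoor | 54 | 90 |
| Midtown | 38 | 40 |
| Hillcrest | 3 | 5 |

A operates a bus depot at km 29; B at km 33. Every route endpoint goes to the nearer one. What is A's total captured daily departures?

85

The indifferent point is the midpoint (29+33)/2 = 31; route endpoints left of it (closer to A at 29) go to A, those right go to B.
  Hillcrest at 3 (w=5) → A
  Eastvale at 21 (w=80) → A
  Midtown at 38 (w=40) → B
  Westmoor at 54 (w=90) → B
  Southcross at 65 (w=60) → B
  Northgate at 81 (w=80) → B
A captures 85; B captures 270.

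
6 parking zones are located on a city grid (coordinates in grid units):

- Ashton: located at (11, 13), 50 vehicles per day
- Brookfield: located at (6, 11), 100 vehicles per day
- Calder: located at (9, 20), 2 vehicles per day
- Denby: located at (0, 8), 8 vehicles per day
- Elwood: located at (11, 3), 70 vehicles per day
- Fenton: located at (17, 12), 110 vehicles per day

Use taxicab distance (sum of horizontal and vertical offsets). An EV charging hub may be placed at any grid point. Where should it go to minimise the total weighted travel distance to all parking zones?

Manhattan distance separates: Σwᵢ(|x−xᵢ|+|y−yᵢ|) = Σwᵢ|x−xᵢ| + Σwᵢ|y−yᵢ|, so x and y are optimised independently as 1-D weighted medians.
Total weight W = 340; half = 170.
x-coordinate, sorted with cumulative weight:
  x=0 (Denby, w=8) cum 8
  x=6 (Brookfield, w=100) cum 108
  x=9 (Calder, w=2) cum 110
  x=11 (Ashton, w=50) cum 160
  x=11 (Elwood, w=70) cum 230  ← median
  x=17 (Fenton, w=110) cum 340
⇒ x* = 11
y-coordinate, sorted with cumulative weight:
  y=3 (Elwood, w=70) cum 70
  y=8 (Denby, w=8) cum 78
  y=11 (Brookfield, w=100) cum 178  ← median
  y=12 (Fenton, w=110) cum 288
  y=13 (Ashton, w=50) cum 338
  y=20 (Calder, w=2) cum 340
⇒ y* = 11

(11, 11)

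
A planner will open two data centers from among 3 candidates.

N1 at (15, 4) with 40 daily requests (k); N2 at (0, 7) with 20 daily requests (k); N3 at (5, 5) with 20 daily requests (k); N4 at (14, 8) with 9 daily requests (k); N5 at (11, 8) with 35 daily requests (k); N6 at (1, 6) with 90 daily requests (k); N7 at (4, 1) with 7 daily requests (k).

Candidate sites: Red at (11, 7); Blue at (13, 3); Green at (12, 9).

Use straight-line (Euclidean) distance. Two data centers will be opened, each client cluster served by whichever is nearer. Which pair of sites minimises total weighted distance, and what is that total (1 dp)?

Evaluate every pair (each demand assigned to the nearer of the two):
  {Red, Blue}: total = 1468.4
  {Red, Green}: total = 1570.6
  {Blue, Green}: total = 1654.3
Best pair: {Red, Blue} with total 1468.4.

{Red, Blue}, total 1468.4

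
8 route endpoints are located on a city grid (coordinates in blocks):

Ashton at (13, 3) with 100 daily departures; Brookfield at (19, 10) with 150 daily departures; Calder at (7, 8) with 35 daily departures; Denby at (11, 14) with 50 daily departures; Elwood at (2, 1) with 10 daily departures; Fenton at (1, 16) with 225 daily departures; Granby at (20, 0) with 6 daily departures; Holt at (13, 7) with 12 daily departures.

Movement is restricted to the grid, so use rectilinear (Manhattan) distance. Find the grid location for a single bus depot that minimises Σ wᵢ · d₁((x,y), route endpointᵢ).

(11, 10)

Manhattan distance separates: Σwᵢ(|x−xᵢ|+|y−yᵢ|) = Σwᵢ|x−xᵢ| + Σwᵢ|y−yᵢ|, so x and y are optimised independently as 1-D weighted medians.
Total weight W = 588; half = 294.
x-coordinate, sorted with cumulative weight:
  x=1 (Fenton, w=225) cum 225
  x=2 (Elwood, w=10) cum 235
  x=7 (Calder, w=35) cum 270
  x=11 (Denby, w=50) cum 320  ← median
  x=13 (Ashton, w=100) cum 420
  x=13 (Holt, w=12) cum 432
  x=19 (Brookfield, w=150) cum 582
  x=20 (Granby, w=6) cum 588
⇒ x* = 11
y-coordinate, sorted with cumulative weight:
  y=0 (Granby, w=6) cum 6
  y=1 (Elwood, w=10) cum 16
  y=3 (Ashton, w=100) cum 116
  y=7 (Holt, w=12) cum 128
  y=8 (Calder, w=35) cum 163
  y=10 (Brookfield, w=150) cum 313  ← median
  y=14 (Denby, w=50) cum 363
  y=16 (Fenton, w=225) cum 588
⇒ y* = 10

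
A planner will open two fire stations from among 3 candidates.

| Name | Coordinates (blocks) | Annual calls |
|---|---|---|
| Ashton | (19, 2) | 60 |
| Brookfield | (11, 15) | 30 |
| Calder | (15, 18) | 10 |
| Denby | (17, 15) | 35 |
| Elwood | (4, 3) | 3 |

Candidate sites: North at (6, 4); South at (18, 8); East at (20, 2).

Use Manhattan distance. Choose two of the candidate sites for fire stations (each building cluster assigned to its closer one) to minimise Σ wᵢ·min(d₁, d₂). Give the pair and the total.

Evaluate every pair (each demand assigned to the nearer of the two):
  {South, East}: total = 941
  {North, South}: total = 1259
  {North, East}: total = 1319
Best pair: {South, East} with total 941.

{South, East}, total 941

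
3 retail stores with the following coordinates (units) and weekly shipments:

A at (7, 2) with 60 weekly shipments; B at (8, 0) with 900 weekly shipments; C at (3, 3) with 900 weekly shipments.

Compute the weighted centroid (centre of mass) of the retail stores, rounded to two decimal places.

(5.55, 1.52)

The minimiser of Σwᵢ‖p−pᵢ‖² is the weighted centroid p* = (Σwᵢpᵢ)/(Σwᵢ).
Σwᵢ = 1860.
Σwᵢxᵢ = 60·7 + 900·8 + 900·3 = 10320.
Σwᵢyᵢ = 60·2 + 900·0 + 900·3 = 2820.
x* = 10320/1860 = 5.55, y* = 2820/1860 = 1.52.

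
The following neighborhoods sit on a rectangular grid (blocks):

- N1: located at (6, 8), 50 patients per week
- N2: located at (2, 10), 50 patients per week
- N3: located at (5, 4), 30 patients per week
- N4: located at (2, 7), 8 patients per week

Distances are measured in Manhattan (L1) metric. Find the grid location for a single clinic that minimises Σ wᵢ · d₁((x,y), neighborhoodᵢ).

Manhattan distance separates: Σwᵢ(|x−xᵢ|+|y−yᵢ|) = Σwᵢ|x−xᵢ| + Σwᵢ|y−yᵢ|, so x and y are optimised independently as 1-D weighted medians.
Total weight W = 138; half = 69.
x-coordinate, sorted with cumulative weight:
  x=2 (N2, w=50) cum 50
  x=2 (N4, w=8) cum 58
  x=5 (N3, w=30) cum 88  ← median
  x=6 (N1, w=50) cum 138
⇒ x* = 5
y-coordinate, sorted with cumulative weight:
  y=4 (N3, w=30) cum 30
  y=7 (N4, w=8) cum 38
  y=8 (N1, w=50) cum 88  ← median
  y=10 (N2, w=50) cum 138
⇒ y* = 8

(5, 8)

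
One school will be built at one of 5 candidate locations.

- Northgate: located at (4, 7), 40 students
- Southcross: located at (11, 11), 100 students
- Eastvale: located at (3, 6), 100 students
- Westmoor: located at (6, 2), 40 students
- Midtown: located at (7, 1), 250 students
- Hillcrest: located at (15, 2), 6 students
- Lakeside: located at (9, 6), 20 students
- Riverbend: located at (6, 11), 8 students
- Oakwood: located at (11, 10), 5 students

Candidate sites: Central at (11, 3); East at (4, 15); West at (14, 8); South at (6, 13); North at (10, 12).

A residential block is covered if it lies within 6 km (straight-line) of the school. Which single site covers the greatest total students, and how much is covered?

Central, covering 316

Coverage radius r = 6 km; a point is covered iff (Δx)²+(Δy)² ≤ 6² = 36.
  Central (11, 3): covers {Westmoor, Midtown, Hillcrest, Lakeside} → 316
  East (4, 15): covers {Riverbend} → 8
  West (14, 8): covers {Southcross, Lakeside, Oakwood} → 125
  South (6, 13): covers {Southcross, Riverbend, Oakwood} → 113
  North (10, 12): covers {Southcross, Riverbend, Oakwood} → 113
Maximum coverage at Central: 316 students.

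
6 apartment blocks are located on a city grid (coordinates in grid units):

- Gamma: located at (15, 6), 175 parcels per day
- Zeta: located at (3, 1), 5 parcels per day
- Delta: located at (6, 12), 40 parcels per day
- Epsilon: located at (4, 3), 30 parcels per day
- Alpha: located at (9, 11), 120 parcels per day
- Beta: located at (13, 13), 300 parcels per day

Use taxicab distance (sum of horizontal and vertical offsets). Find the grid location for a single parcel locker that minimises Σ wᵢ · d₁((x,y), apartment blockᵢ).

(13, 12)

Manhattan distance separates: Σwᵢ(|x−xᵢ|+|y−yᵢ|) = Σwᵢ|x−xᵢ| + Σwᵢ|y−yᵢ|, so x and y are optimised independently as 1-D weighted medians.
Total weight W = 670; half = 335.
x-coordinate, sorted with cumulative weight:
  x=3 (Zeta, w=5) cum 5
  x=4 (Epsilon, w=30) cum 35
  x=6 (Delta, w=40) cum 75
  x=9 (Alpha, w=120) cum 195
  x=13 (Beta, w=300) cum 495  ← median
  x=15 (Gamma, w=175) cum 670
⇒ x* = 13
y-coordinate, sorted with cumulative weight:
  y=1 (Zeta, w=5) cum 5
  y=3 (Epsilon, w=30) cum 35
  y=6 (Gamma, w=175) cum 210
  y=11 (Alpha, w=120) cum 330
  y=12 (Delta, w=40) cum 370  ← median
  y=13 (Beta, w=300) cum 670
⇒ y* = 12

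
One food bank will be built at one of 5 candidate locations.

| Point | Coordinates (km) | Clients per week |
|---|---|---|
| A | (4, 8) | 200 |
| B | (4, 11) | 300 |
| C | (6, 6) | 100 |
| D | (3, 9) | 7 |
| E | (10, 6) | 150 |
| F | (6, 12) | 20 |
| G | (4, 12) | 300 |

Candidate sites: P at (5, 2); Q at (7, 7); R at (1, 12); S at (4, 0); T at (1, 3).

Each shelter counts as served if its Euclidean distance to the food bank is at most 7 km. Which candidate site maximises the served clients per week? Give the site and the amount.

Coverage radius r = 7 km; a point is covered iff (Δx)²+(Δy)² ≤ 7² = 49.
  P (5, 2): covers {A, C, E} → 450
  Q (7, 7): covers {A, B, C, D, E, F, G} → 1077
  R (1, 12): covers {A, B, D, F, G} → 827
  S (4, 0): covers {C} → 100
  T (1, 3): covers {A, C, D} → 307
Maximum coverage at Q: 1077 clients per week.

Q, covering 1077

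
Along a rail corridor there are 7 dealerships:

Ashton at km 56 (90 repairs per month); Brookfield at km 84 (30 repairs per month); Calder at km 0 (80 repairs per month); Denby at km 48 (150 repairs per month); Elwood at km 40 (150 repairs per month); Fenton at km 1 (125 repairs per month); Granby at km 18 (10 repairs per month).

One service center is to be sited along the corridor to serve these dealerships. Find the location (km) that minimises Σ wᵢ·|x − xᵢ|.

x = 40

For a sum of weighted absolute distances on a line, the optimum is the weighted median (not the mean). Total weight W = 635; half-weight = 317.5.
Sort by position and accumulate weight:
  km 0 (Calder, w=80) → cum 80
  km 1 (Fenton, w=125) → cum 205
  km 18 (Granby, w=10) → cum 215
  km 40 (Elwood, w=150) → cum 365  ≥ 317.5 → median here
  km 48 (Denby, w=150) → cum 515
  km 56 (Ashton, w=90) → cum 605
  km 84 (Brookfield, w=30) → cum 635
Optimal location: km 40.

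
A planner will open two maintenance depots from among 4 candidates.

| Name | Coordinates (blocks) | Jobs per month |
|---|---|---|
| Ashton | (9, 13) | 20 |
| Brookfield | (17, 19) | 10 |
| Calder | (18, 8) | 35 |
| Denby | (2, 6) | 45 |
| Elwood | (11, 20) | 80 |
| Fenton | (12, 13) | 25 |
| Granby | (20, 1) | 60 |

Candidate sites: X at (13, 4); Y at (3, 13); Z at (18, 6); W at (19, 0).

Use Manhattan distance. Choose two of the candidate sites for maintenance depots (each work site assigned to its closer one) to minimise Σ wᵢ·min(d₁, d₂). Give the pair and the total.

{Y, Z}, total 2535

Evaluate every pair (each demand assigned to the nearer of the two):
  {Y, Z}: total = 2535
  {Y, W}: total = 2540
  {X, Y}: total = 3010
  {X, W}: total = 3160
  {X, Z}: total = 3165
  {Z, W}: total = 3375
Best pair: {Y, Z} with total 2535.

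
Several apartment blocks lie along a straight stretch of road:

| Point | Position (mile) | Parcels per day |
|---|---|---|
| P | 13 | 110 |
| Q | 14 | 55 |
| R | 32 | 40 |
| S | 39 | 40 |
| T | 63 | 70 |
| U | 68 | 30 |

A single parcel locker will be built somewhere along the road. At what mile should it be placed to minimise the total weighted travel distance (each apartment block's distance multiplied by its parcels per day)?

x = 32

For a sum of weighted absolute distances on a line, the optimum is the weighted median (not the mean). Total weight W = 345; half-weight = 172.5.
Sort by position and accumulate weight:
  mile 13 (P, w=110) → cum 110
  mile 14 (Q, w=55) → cum 165
  mile 32 (R, w=40) → cum 205  ≥ 172.5 → median here
  mile 39 (S, w=40) → cum 245
  mile 63 (T, w=70) → cum 315
  mile 68 (U, w=30) → cum 345
Optimal location: mile 32.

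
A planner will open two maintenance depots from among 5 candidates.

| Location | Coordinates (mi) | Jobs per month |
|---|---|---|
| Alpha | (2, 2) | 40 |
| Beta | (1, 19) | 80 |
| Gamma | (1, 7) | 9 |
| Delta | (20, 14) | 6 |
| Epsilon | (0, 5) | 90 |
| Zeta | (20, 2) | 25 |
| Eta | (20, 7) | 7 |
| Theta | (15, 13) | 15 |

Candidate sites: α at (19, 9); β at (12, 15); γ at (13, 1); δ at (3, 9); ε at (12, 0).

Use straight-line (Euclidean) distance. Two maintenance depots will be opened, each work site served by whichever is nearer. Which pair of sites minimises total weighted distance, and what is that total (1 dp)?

{α, δ}, total 1882.0

Evaluate every pair (each demand assigned to the nearer of the two):
  {α, δ}: total = 1882.0
  {γ, δ}: total = 2086.5
  {β, δ}: total = 2137.4
  {δ, ε}: total = 2141.2
  {β, ε}: total = 3014.7
  {β, γ}: total = 3066.8
  {α, β}: total = 3397.8
  {α, ε}: total = 3650.4
  {α, γ}: total = 3741.9
  {γ, ε}: total = 3938.3
Best pair: {α, δ} with total 1882.0.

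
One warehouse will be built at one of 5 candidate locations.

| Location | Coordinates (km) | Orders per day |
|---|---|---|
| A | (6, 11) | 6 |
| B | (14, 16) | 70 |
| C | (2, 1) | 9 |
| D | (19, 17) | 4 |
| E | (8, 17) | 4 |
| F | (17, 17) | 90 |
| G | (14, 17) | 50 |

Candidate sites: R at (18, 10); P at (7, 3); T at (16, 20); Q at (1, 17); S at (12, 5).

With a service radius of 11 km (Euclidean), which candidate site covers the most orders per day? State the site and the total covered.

Coverage radius r = 11 km; a point is covered iff (Δx)²+(Δy)² ≤ 11² = 121.
  R (18, 10): covers {B, D, F, G} → 214
  P (7, 3): covers {A, C} → 15
  T (16, 20): covers {B, D, E, F, G} → 218
  Q (1, 17): covers {A, E} → 10
  S (12, 5): covers {A, C} → 15
Maximum coverage at T: 218 orders per day.

T, covering 218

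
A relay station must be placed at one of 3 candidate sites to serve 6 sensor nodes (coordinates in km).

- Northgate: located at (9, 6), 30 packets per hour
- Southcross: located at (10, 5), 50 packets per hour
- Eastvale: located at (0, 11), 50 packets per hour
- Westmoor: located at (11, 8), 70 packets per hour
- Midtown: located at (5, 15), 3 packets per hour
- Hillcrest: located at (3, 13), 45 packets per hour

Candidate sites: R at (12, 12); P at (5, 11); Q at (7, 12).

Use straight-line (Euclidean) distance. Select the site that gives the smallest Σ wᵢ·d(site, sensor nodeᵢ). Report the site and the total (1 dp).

Total weighted distance at each candidate:
  R (12, 12): total = 1886.3
  P (5, 11): total = 1441.5
  Q (7, 12): total = 1516.4
Minimum is at P with total 1441.5 km.

P, total 1441.5 km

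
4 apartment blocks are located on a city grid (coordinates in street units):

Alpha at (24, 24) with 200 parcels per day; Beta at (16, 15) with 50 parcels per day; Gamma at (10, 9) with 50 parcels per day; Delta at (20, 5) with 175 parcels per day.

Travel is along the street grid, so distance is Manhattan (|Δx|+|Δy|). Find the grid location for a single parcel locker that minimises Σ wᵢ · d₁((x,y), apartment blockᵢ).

Manhattan distance separates: Σwᵢ(|x−xᵢ|+|y−yᵢ|) = Σwᵢ|x−xᵢ| + Σwᵢ|y−yᵢ|, so x and y are optimised independently as 1-D weighted medians.
Total weight W = 475; half = 237.5.
x-coordinate, sorted with cumulative weight:
  x=10 (Gamma, w=50) cum 50
  x=16 (Beta, w=50) cum 100
  x=20 (Delta, w=175) cum 275  ← median
  x=24 (Alpha, w=200) cum 475
⇒ x* = 20
y-coordinate, sorted with cumulative weight:
  y=5 (Delta, w=175) cum 175
  y=9 (Gamma, w=50) cum 225
  y=15 (Beta, w=50) cum 275  ← median
  y=24 (Alpha, w=200) cum 475
⇒ y* = 15

(20, 15)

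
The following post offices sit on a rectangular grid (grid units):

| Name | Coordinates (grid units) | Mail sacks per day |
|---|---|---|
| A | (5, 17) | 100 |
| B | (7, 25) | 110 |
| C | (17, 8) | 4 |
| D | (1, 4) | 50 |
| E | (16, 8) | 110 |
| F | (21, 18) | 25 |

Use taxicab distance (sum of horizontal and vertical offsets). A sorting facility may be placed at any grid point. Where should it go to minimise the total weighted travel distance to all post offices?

(7, 17)

Manhattan distance separates: Σwᵢ(|x−xᵢ|+|y−yᵢ|) = Σwᵢ|x−xᵢ| + Σwᵢ|y−yᵢ|, so x and y are optimised independently as 1-D weighted medians.
Total weight W = 399; half = 199.5.
x-coordinate, sorted with cumulative weight:
  x=1 (D, w=50) cum 50
  x=5 (A, w=100) cum 150
  x=7 (B, w=110) cum 260  ← median
  x=16 (E, w=110) cum 370
  x=17 (C, w=4) cum 374
  x=21 (F, w=25) cum 399
⇒ x* = 7
y-coordinate, sorted with cumulative weight:
  y=4 (D, w=50) cum 50
  y=8 (C, w=4) cum 54
  y=8 (E, w=110) cum 164
  y=17 (A, w=100) cum 264  ← median
  y=18 (F, w=25) cum 289
  y=25 (B, w=110) cum 399
⇒ y* = 17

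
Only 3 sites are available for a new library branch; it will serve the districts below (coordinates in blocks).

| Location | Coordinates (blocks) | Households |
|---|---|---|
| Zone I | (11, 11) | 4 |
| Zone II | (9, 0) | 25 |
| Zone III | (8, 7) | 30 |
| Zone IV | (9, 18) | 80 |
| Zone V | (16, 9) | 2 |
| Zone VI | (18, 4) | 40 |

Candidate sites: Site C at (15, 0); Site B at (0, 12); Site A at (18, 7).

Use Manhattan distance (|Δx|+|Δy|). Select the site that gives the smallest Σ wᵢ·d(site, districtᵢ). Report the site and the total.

Total weighted distance at each candidate:
  Site C (15, 0): total = 2850
  Site B (0, 12): total = 3241
  Site A (18, 7): total = 2472
Minimum is at Site A with total 2472 blocks.

Site A, total 2472 blocks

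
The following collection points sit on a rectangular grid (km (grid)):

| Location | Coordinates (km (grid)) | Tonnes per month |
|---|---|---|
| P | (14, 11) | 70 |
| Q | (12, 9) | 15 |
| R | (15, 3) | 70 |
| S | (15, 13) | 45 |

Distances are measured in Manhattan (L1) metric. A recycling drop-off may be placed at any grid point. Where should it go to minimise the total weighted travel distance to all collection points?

Manhattan distance separates: Σwᵢ(|x−xᵢ|+|y−yᵢ|) = Σwᵢ|x−xᵢ| + Σwᵢ|y−yᵢ|, so x and y are optimised independently as 1-D weighted medians.
Total weight W = 200; half = 100.
x-coordinate, sorted with cumulative weight:
  x=12 (Q, w=15) cum 15
  x=14 (P, w=70) cum 85
  x=15 (R, w=70) cum 155  ← median
  x=15 (S, w=45) cum 200
⇒ x* = 15
y-coordinate, sorted with cumulative weight:
  y=3 (R, w=70) cum 70
  y=9 (Q, w=15) cum 85
  y=11 (P, w=70) cum 155  ← median
  y=13 (S, w=45) cum 200
⇒ y* = 11

(15, 11)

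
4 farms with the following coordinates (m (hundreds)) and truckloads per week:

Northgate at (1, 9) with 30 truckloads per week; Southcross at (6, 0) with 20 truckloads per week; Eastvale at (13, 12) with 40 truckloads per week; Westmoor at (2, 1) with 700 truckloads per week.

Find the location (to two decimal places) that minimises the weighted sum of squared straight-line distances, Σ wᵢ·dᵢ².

The minimiser of Σwᵢ‖p−pᵢ‖² is the weighted centroid p* = (Σwᵢpᵢ)/(Σwᵢ).
Σwᵢ = 790.
Σwᵢxᵢ = 30·1 + 20·6 + 40·13 + 700·2 = 2070.
Σwᵢyᵢ = 30·9 + 20·0 + 40·12 + 700·1 = 1450.
x* = 2070/790 = 2.62, y* = 1450/790 = 1.84.

(2.62, 1.84)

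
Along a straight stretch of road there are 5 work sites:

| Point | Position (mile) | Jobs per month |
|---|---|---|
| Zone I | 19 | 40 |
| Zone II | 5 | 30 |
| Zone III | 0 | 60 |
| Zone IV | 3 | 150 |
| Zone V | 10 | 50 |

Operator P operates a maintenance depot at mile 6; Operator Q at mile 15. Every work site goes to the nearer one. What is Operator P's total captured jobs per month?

The indifferent point is the midpoint (6+15)/2 = 10.5; work sites left of it (closer to Operator P at 6) go to Operator P, those right go to Operator Q.
  Zone III at 0 (w=60) → Operator P
  Zone IV at 3 (w=150) → Operator P
  Zone II at 5 (w=30) → Operator P
  Zone V at 10 (w=50) → Operator P
  Zone I at 19 (w=40) → Operator Q
Operator P captures 290; Operator Q captures 40.

290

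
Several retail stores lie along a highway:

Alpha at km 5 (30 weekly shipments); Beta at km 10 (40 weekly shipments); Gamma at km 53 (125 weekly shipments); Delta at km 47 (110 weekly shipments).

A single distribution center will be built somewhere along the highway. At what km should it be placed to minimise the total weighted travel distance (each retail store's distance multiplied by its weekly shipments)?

x = 47

For a sum of weighted absolute distances on a line, the optimum is the weighted median (not the mean). Total weight W = 305; half-weight = 152.5.
Sort by position and accumulate weight:
  km 5 (Alpha, w=30) → cum 30
  km 10 (Beta, w=40) → cum 70
  km 47 (Delta, w=110) → cum 180  ≥ 152.5 → median here
  km 53 (Gamma, w=125) → cum 305
Optimal location: km 47.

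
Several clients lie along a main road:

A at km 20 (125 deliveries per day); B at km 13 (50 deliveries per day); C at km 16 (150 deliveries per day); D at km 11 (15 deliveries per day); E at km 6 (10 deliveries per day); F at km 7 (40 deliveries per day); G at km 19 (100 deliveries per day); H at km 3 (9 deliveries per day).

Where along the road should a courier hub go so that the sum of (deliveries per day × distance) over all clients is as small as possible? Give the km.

x = 16

For a sum of weighted absolute distances on a line, the optimum is the weighted median (not the mean). Total weight W = 499; half-weight = 249.5.
Sort by position and accumulate weight:
  km 3 (H, w=9) → cum 9
  km 6 (E, w=10) → cum 19
  km 7 (F, w=40) → cum 59
  km 11 (D, w=15) → cum 74
  km 13 (B, w=50) → cum 124
  km 16 (C, w=150) → cum 274  ≥ 249.5 → median here
  km 19 (G, w=100) → cum 374
  km 20 (A, w=125) → cum 499
Optimal location: km 16.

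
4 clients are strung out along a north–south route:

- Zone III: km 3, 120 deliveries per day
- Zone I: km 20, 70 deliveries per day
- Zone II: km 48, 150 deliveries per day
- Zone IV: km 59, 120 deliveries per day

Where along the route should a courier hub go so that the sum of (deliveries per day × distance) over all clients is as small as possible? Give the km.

For a sum of weighted absolute distances on a line, the optimum is the weighted median (not the mean). Total weight W = 460; half-weight = 230.
Sort by position and accumulate weight:
  km 3 (Zone III, w=120) → cum 120
  km 20 (Zone I, w=70) → cum 190
  km 48 (Zone II, w=150) → cum 340  ≥ 230 → median here
  km 59 (Zone IV, w=120) → cum 460
Optimal location: km 48.

x = 48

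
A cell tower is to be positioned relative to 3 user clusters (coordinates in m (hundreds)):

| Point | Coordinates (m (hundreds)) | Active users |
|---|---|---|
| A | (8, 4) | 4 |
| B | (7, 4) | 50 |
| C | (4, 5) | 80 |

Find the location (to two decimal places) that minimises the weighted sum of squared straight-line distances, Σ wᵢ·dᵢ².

(5.24, 4.60)

The minimiser of Σwᵢ‖p−pᵢ‖² is the weighted centroid p* = (Σwᵢpᵢ)/(Σwᵢ).
Σwᵢ = 134.
Σwᵢxᵢ = 4·8 + 50·7 + 80·4 = 702.
Σwᵢyᵢ = 4·4 + 50·4 + 80·5 = 616.
x* = 702/134 = 5.24, y* = 616/134 = 4.60.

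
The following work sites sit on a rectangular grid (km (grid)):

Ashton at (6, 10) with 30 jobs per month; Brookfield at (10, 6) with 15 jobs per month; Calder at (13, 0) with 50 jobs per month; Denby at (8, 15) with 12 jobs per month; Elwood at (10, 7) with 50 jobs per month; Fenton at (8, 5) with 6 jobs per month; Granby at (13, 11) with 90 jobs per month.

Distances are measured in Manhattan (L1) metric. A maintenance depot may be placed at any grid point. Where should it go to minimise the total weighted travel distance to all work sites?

(13, 10)

Manhattan distance separates: Σwᵢ(|x−xᵢ|+|y−yᵢ|) = Σwᵢ|x−xᵢ| + Σwᵢ|y−yᵢ|, so x and y are optimised independently as 1-D weighted medians.
Total weight W = 253; half = 126.5.
x-coordinate, sorted with cumulative weight:
  x=6 (Ashton, w=30) cum 30
  x=8 (Denby, w=12) cum 42
  x=8 (Fenton, w=6) cum 48
  x=10 (Brookfield, w=15) cum 63
  x=10 (Elwood, w=50) cum 113
  x=13 (Calder, w=50) cum 163  ← median
  x=13 (Granby, w=90) cum 253
⇒ x* = 13
y-coordinate, sorted with cumulative weight:
  y=0 (Calder, w=50) cum 50
  y=5 (Fenton, w=6) cum 56
  y=6 (Brookfield, w=15) cum 71
  y=7 (Elwood, w=50) cum 121
  y=10 (Ashton, w=30) cum 151  ← median
  y=11 (Granby, w=90) cum 241
  y=15 (Denby, w=12) cum 253
⇒ y* = 10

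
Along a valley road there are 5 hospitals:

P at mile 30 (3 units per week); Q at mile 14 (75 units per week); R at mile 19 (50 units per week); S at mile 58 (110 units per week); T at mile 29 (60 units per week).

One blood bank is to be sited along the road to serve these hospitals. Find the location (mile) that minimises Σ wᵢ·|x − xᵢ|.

For a sum of weighted absolute distances on a line, the optimum is the weighted median (not the mean). Total weight W = 298; half-weight = 149.
Sort by position and accumulate weight:
  mile 14 (Q, w=75) → cum 75
  mile 19 (R, w=50) → cum 125
  mile 29 (T, w=60) → cum 185  ≥ 149 → median here
  mile 30 (P, w=3) → cum 188
  mile 58 (S, w=110) → cum 298
Optimal location: mile 29.

x = 29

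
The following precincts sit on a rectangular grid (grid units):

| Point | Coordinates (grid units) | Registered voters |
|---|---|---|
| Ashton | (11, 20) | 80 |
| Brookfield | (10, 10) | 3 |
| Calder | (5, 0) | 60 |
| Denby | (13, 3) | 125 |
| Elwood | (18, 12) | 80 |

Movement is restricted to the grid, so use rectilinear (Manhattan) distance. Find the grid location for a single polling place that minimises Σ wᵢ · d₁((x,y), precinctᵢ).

Manhattan distance separates: Σwᵢ(|x−xᵢ|+|y−yᵢ|) = Σwᵢ|x−xᵢ| + Σwᵢ|y−yᵢ|, so x and y are optimised independently as 1-D weighted medians.
Total weight W = 348; half = 174.
x-coordinate, sorted with cumulative weight:
  x=5 (Calder, w=60) cum 60
  x=10 (Brookfield, w=3) cum 63
  x=11 (Ashton, w=80) cum 143
  x=13 (Denby, w=125) cum 268  ← median
  x=18 (Elwood, w=80) cum 348
⇒ x* = 13
y-coordinate, sorted with cumulative weight:
  y=0 (Calder, w=60) cum 60
  y=3 (Denby, w=125) cum 185  ← median
  y=10 (Brookfield, w=3) cum 188
  y=12 (Elwood, w=80) cum 268
  y=20 (Ashton, w=80) cum 348
⇒ y* = 3

(13, 3)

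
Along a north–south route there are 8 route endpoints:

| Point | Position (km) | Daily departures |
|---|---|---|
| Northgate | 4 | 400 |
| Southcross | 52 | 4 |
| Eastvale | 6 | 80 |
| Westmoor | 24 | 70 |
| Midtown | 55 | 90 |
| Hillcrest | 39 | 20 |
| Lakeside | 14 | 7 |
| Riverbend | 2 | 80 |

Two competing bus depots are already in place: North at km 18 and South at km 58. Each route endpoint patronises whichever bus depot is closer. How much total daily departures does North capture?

637

The indifferent point is the midpoint (18+58)/2 = 38; route endpoints left of it (closer to North at 18) go to North, those right go to South.
  Riverbend at 2 (w=80) → North
  Northgate at 4 (w=400) → North
  Eastvale at 6 (w=80) → North
  Lakeside at 14 (w=7) → North
  Westmoor at 24 (w=70) → North
  Hillcrest at 39 (w=20) → South
  Southcross at 52 (w=4) → South
  Midtown at 55 (w=90) → South
North captures 637; South captures 114.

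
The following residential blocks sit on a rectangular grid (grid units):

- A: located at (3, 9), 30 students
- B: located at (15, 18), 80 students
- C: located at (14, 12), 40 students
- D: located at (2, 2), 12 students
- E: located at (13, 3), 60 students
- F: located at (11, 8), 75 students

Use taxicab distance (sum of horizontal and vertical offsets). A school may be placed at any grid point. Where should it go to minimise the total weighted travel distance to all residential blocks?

Manhattan distance separates: Σwᵢ(|x−xᵢ|+|y−yᵢ|) = Σwᵢ|x−xᵢ| + Σwᵢ|y−yᵢ|, so x and y are optimised independently as 1-D weighted medians.
Total weight W = 297; half = 148.5.
x-coordinate, sorted with cumulative weight:
  x=2 (D, w=12) cum 12
  x=3 (A, w=30) cum 42
  x=11 (F, w=75) cum 117
  x=13 (E, w=60) cum 177  ← median
  x=14 (C, w=40) cum 217
  x=15 (B, w=80) cum 297
⇒ x* = 13
y-coordinate, sorted with cumulative weight:
  y=2 (D, w=12) cum 12
  y=3 (E, w=60) cum 72
  y=8 (F, w=75) cum 147
  y=9 (A, w=30) cum 177  ← median
  y=12 (C, w=40) cum 217
  y=18 (B, w=80) cum 297
⇒ y* = 9

(13, 9)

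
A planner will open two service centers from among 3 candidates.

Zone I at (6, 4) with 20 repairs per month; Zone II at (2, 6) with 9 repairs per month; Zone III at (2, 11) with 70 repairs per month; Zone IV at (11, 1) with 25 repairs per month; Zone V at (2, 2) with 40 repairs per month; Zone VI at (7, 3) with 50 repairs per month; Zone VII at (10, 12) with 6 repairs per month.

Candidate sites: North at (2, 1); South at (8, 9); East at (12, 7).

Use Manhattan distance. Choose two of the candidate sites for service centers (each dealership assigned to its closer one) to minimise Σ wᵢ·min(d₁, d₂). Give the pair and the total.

{North, South}, total 1390

Evaluate every pair (each demand assigned to the nearer of the two):
  {North, South}: total = 1390
  {North, East}: total = 1492
  {South, East}: total = 1856
Best pair: {North, South} with total 1390.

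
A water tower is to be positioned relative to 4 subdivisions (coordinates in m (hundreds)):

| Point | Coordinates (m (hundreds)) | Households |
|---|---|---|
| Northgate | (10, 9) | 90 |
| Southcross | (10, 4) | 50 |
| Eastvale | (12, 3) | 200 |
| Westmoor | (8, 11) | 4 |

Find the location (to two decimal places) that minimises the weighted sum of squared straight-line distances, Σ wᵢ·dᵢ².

The minimiser of Σwᵢ‖p−pᵢ‖² is the weighted centroid p* = (Σwᵢpᵢ)/(Σwᵢ).
Σwᵢ = 344.
Σwᵢxᵢ = 90·10 + 50·10 + 200·12 + 4·8 = 3832.
Σwᵢyᵢ = 90·9 + 50·4 + 200·3 + 4·11 = 1654.
x* = 3832/344 = 11.14, y* = 1654/344 = 4.81.

(11.14, 4.81)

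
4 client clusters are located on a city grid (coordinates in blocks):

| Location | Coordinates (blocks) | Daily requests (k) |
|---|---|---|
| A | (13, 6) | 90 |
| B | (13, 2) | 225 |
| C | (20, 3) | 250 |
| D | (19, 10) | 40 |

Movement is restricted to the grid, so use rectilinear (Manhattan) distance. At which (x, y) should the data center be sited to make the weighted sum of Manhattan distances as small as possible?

Manhattan distance separates: Σwᵢ(|x−xᵢ|+|y−yᵢ|) = Σwᵢ|x−xᵢ| + Σwᵢ|y−yᵢ|, so x and y are optimised independently as 1-D weighted medians.
Total weight W = 605; half = 302.5.
x-coordinate, sorted with cumulative weight:
  x=13 (A, w=90) cum 90
  x=13 (B, w=225) cum 315  ← median
  x=19 (D, w=40) cum 355
  x=20 (C, w=250) cum 605
⇒ x* = 13
y-coordinate, sorted with cumulative weight:
  y=2 (B, w=225) cum 225
  y=3 (C, w=250) cum 475  ← median
  y=6 (A, w=90) cum 565
  y=10 (D, w=40) cum 605
⇒ y* = 3

(13, 3)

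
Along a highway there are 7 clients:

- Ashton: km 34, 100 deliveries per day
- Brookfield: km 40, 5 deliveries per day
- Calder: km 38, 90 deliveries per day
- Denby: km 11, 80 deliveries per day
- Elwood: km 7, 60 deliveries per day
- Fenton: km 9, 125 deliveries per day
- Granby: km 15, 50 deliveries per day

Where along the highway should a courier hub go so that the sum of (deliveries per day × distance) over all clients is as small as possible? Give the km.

For a sum of weighted absolute distances on a line, the optimum is the weighted median (not the mean). Total weight W = 510; half-weight = 255.
Sort by position and accumulate weight:
  km 7 (Elwood, w=60) → cum 60
  km 9 (Fenton, w=125) → cum 185
  km 11 (Denby, w=80) → cum 265  ≥ 255 → median here
  km 15 (Granby, w=50) → cum 315
  km 34 (Ashton, w=100) → cum 415
  km 38 (Calder, w=90) → cum 505
  km 40 (Brookfield, w=5) → cum 510
Optimal location: km 11.

x = 11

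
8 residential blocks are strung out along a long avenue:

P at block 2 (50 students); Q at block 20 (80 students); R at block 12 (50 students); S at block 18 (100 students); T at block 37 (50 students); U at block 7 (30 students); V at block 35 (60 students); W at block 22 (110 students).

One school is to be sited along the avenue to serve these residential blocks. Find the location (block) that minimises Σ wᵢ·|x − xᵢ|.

x = 20

For a sum of weighted absolute distances on a line, the optimum is the weighted median (not the mean). Total weight W = 530; half-weight = 265.
Sort by position and accumulate weight:
  block 2 (P, w=50) → cum 50
  block 7 (U, w=30) → cum 80
  block 12 (R, w=50) → cum 130
  block 18 (S, w=100) → cum 230
  block 20 (Q, w=80) → cum 310  ≥ 265 → median here
  block 22 (W, w=110) → cum 420
  block 35 (V, w=60) → cum 480
  block 37 (T, w=50) → cum 530
Optimal location: block 20.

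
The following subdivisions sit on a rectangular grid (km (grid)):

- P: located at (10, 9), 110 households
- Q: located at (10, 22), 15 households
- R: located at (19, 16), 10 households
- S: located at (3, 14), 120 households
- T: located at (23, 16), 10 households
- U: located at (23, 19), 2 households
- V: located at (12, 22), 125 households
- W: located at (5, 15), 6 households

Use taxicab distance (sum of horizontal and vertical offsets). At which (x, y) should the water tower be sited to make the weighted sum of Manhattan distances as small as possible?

(10, 14)

Manhattan distance separates: Σwᵢ(|x−xᵢ|+|y−yᵢ|) = Σwᵢ|x−xᵢ| + Σwᵢ|y−yᵢ|, so x and y are optimised independently as 1-D weighted medians.
Total weight W = 398; half = 199.
x-coordinate, sorted with cumulative weight:
  x=3 (S, w=120) cum 120
  x=5 (W, w=6) cum 126
  x=10 (P, w=110) cum 236  ← median
  x=10 (Q, w=15) cum 251
  x=12 (V, w=125) cum 376
  x=19 (R, w=10) cum 386
  x=23 (T, w=10) cum 396
  x=23 (U, w=2) cum 398
⇒ x* = 10
y-coordinate, sorted with cumulative weight:
  y=9 (P, w=110) cum 110
  y=14 (S, w=120) cum 230  ← median
  y=15 (W, w=6) cum 236
  y=16 (R, w=10) cum 246
  y=16 (T, w=10) cum 256
  y=19 (U, w=2) cum 258
  y=22 (Q, w=15) cum 273
  y=22 (V, w=125) cum 398
⇒ y* = 14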